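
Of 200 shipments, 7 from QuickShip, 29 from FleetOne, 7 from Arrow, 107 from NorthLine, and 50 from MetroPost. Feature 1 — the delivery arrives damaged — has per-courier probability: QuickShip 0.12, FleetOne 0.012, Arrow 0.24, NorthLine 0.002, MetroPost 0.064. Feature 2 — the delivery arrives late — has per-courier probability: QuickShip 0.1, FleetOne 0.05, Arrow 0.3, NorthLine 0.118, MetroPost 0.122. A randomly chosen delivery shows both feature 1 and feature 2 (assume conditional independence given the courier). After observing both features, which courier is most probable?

Arrow

By Bayes' rule, posterior ∝ prior × likelihood:
  QuickShip: 0.035 × 0.12 × 0.1 = 0.00042
  FleetOne: 0.145 × 0.012 × 0.05 = 0.000087
  Arrow: 0.035 × 0.24 × 0.3 = 0.00252
  NorthLine: 0.535 × 0.002 × 0.118 = 0.00012626
  MetroPost: 0.25 × 0.064 × 0.122 = 0.001952
Normalizing constant = 0.00510526.
Largest term belongs to Arrow, so Arrow is most probable.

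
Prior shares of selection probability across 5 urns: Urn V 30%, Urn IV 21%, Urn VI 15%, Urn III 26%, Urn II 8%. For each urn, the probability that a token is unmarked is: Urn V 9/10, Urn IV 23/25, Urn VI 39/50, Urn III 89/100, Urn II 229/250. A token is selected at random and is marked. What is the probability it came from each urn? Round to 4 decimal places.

Urn V 0.2606, Urn IV 0.1459, Urn VI 0.2867, Urn III 0.2484, Urn II 0.0584

Taking complements, P(marked | each) = Urn V 0.1, Urn IV 0.08, Urn VI 0.22, Urn III 0.11, Urn II 0.084.
Unnormalized posteriors (prior × likelihood):
  Urn V: 0.3 × 0.1 = 0.03
  Urn IV: 0.21 × 0.08 = 0.0168
  Urn VI: 0.15 × 0.22 = 0.033
  Urn III: 0.26 × 0.11 = 0.0286
  Urn II: 0.08 × 0.084 = 0.00672
Normalizing constant = 0.11512.
P(Urn V | marked) = 0.03/0.11512 ≈ 0.2606
P(Urn IV | marked) = 0.0168/0.11512 ≈ 0.1459
P(Urn VI | marked) = 0.033/0.11512 ≈ 0.2867
P(Urn III | marked) = 0.0286/0.11512 ≈ 0.2484
P(Urn II | marked) = 0.00672/0.11512 ≈ 0.0584
(Check: 0.2606+0.1459+0.2867+0.2484+0.0584 = 1.0000.)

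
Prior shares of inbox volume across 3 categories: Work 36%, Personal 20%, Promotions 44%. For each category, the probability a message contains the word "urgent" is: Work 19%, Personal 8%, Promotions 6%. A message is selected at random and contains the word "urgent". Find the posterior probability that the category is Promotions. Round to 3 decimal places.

0.238

Prior × likelihood for each hypothesis:
  Work: 0.36 × 0.19 = 0.0684
  Personal: 0.2 × 0.08 = 0.016
  Promotions: 0.44 × 0.06 = 0.0264
Sum = 0.1108.
P(Promotions | evidence) = 0.0264 / 0.1108 ≈ 0.238.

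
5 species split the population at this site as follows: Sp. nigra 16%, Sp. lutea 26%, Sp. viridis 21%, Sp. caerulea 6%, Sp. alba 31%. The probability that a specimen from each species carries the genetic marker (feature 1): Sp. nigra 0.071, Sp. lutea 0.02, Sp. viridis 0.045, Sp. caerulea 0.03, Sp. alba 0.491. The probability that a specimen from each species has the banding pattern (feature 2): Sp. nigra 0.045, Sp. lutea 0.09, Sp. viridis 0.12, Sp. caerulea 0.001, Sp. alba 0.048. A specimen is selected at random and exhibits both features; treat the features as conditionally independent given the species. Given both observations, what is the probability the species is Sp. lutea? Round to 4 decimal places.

By Bayes' rule, posterior ∝ prior × likelihood:
  Sp. nigra: 0.16 × 0.071 × 0.045 = 0.0005112
  Sp. lutea: 0.26 × 0.02 × 0.09 = 0.000468
  Sp. viridis: 0.21 × 0.045 × 0.12 = 0.001134
  Sp. caerulea: 0.06 × 0.03 × 0.001 = 0.0000018
  Sp. alba: 0.31 × 0.491 × 0.048 = 0.00730608
Normalizing constant = 0.00942108.
P(Sp. lutea | evidence) = 0.000468 / 0.00942108 ≈ 0.0497.

0.0497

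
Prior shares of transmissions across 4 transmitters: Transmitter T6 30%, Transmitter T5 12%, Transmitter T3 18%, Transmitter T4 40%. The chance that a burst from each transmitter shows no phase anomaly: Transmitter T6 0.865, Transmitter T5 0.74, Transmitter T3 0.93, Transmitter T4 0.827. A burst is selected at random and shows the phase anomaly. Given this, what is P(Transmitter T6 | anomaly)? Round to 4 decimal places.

Taking complements, P(anomaly | each) = Transmitter T6 0.135, Transmitter T5 0.26, Transmitter T3 0.07, Transmitter T4 0.173.
Compute prior × likelihood for every hypothesis:
  Transmitter T6: 0.3 × 0.135 = 0.0405
  Transmitter T5: 0.12 × 0.26 = 0.0312
  Transmitter T3: 0.18 × 0.07 = 0.0126
  Transmitter T4: 0.4 × 0.173 = 0.0692
Normalizing constant = 0.1535.
P(Transmitter T6 | evidence) = 0.0405 / 0.1535 ≈ 0.2638.

0.2638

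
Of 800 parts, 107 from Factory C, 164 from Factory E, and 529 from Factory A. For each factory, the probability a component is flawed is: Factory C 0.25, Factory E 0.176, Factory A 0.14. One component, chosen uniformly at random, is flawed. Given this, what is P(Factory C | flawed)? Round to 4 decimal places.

0.2063

Prior × likelihood for each hypothesis:
  Factory C: 0.13375 × 0.25 = 0.0334375
  Factory E: 0.205 × 0.176 = 0.03608
  Factory A: 0.66125 × 0.14 = 0.092575
Normalizing constant = 0.1620925.
P(Factory C | evidence) = 0.0334375 / 0.1620925 ≈ 0.2063.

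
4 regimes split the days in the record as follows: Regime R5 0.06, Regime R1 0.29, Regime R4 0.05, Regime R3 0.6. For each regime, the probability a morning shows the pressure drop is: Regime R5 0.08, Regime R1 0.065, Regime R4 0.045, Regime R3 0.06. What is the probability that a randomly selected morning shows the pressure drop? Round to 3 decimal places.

By Bayes' rule, posterior ∝ prior × likelihood:
  Regime R5: 0.06 × 0.08 = 0.0048
  Regime R1: 0.29 × 0.065 = 0.01885
  Regime R4: 0.05 × 0.045 = 0.00225
  Regime R3: 0.6 × 0.06 = 0.036
P(drop) = 0.0048 + 0.01885 + 0.00225 + 0.036 = 0.0619 → 0.062.

0.062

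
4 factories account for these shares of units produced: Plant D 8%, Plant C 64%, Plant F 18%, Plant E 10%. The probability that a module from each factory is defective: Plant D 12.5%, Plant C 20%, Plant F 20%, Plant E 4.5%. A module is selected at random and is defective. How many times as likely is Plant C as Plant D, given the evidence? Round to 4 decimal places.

Compute prior × likelihood for every hypothesis:
  Plant D: 0.08 × 0.125 = 0.01
  Plant C: 0.64 × 0.2 = 0.128
  Plant F: 0.18 × 0.2 = 0.036
  Plant E: 0.1 × 0.045 = 0.0045
Normalizing constant = 0.1785.
The ratio is 0.128 / 0.01 (the normalizer cancels) = 12.8000.

12.8000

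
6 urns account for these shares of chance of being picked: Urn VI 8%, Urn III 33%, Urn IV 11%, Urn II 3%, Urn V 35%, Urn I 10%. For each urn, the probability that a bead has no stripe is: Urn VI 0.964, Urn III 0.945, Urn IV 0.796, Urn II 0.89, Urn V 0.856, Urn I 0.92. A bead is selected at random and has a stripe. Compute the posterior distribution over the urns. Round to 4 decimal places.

Taking complements, P(striped | each) = Urn VI 0.036, Urn III 0.055, Urn IV 0.204, Urn II 0.11, Urn V 0.144, Urn I 0.08.
Unnormalized posteriors (prior × likelihood):
  Urn VI: 0.08 × 0.036 = 0.00288
  Urn III: 0.33 × 0.055 = 0.01815
  Urn IV: 0.11 × 0.204 = 0.02244
  Urn II: 0.03 × 0.11 = 0.0033
  Urn V: 0.35 × 0.144 = 0.0504
  Urn I: 0.1 × 0.08 = 0.008
Total = 0.10517.
P(Urn VI | striped) = 0.00288/0.10517 ≈ 0.0274
P(Urn III | striped) = 0.01815/0.10517 ≈ 0.1726
P(Urn IV | striped) = 0.02244/0.10517 ≈ 0.2134
P(Urn II | striped) = 0.0033/0.10517 ≈ 0.0314
P(Urn V | striped) = 0.0504/0.10517 ≈ 0.4792
P(Urn I | striped) = 0.008/0.10517 ≈ 0.0761
(Check: 0.0274+0.1726+0.2134+0.0314+0.4792+0.0761 = 1.0001.)

Urn VI 0.0274, Urn III 0.1726, Urn IV 0.2134, Urn II 0.0314, Urn V 0.4792, Urn I 0.0761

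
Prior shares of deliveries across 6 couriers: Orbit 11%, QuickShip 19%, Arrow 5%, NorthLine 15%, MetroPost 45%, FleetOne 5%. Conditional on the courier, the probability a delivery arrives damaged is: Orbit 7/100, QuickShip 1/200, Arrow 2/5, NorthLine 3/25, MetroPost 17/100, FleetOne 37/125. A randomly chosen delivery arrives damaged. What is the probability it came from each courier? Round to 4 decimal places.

Prior × likelihood for each hypothesis:
  Orbit: 0.11 × 0.07 = 0.0077
  QuickShip: 0.19 × 0.005 = 0.00095
  Arrow: 0.05 × 0.4 = 0.02
  NorthLine: 0.15 × 0.12 = 0.018
  MetroPost: 0.45 × 0.17 = 0.0765
  FleetOne: 0.05 × 0.296 = 0.0148
Sum = 0.13795.
P(Orbit | damaged) = 0.0077/0.13795 ≈ 0.0558
P(QuickShip | damaged) = 0.00095/0.13795 ≈ 0.0069
P(Arrow | damaged) = 0.02/0.13795 ≈ 0.1450
P(NorthLine | damaged) = 0.018/0.13795 ≈ 0.1305
P(MetroPost | damaged) = 0.0765/0.13795 ≈ 0.5545
P(FleetOne | damaged) = 0.0148/0.13795 ≈ 0.1073
(Check: 0.0558+0.0069+0.1450+0.1305+0.5545+0.1073 = 1.0000.)

Orbit 0.0558, QuickShip 0.0069, Arrow 0.1450, NorthLine 0.1305, MetroPost 0.5545, FleetOne 0.1073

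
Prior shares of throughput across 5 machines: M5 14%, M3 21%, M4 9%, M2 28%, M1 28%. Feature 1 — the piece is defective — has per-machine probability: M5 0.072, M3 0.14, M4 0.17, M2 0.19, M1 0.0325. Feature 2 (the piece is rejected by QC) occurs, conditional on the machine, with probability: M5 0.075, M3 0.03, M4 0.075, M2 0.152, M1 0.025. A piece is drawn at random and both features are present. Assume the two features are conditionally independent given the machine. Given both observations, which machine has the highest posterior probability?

M2

By Bayes' rule, posterior ∝ prior × likelihood:
  M5: 0.14 × 0.072 × 0.075 = 0.000756
  M3: 0.21 × 0.14 × 0.03 = 0.000882
  M4: 0.09 × 0.17 × 0.075 = 0.0011475
  M2: 0.28 × 0.19 × 0.152 = 0.0080864
  M1: 0.28 × 0.0325 × 0.025 = 0.0002275
Total = 0.0110994.
Largest term belongs to M2, so M2 is most probable.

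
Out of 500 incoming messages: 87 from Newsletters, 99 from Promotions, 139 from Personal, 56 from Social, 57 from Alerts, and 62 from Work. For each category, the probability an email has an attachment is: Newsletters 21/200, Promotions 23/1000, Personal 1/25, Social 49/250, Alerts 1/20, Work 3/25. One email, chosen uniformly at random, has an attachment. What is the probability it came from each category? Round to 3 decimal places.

Newsletters 0.239, Promotions 0.060, Personal 0.145, Social 0.287, Alerts 0.075, Work 0.195

Unnormalized posteriors (prior × likelihood):
  Newsletters: 0.174 × 0.105 = 0.01827
  Promotions: 0.198 × 0.023 = 0.004554
  Personal: 0.278 × 0.04 = 0.01112
  Social: 0.112 × 0.196 = 0.021952
  Alerts: 0.114 × 0.05 = 0.0057
  Work: 0.124 × 0.12 = 0.01488
Total = 0.076476.
P(Newsletters | attachment) = 0.01827/0.076476 ≈ 0.239
P(Promotions | attachment) = 0.004554/0.076476 ≈ 0.060
P(Personal | attachment) = 0.01112/0.076476 ≈ 0.145
P(Social | attachment) = 0.021952/0.076476 ≈ 0.287
P(Alerts | attachment) = 0.0057/0.076476 ≈ 0.075
P(Work | attachment) = 0.01488/0.076476 ≈ 0.195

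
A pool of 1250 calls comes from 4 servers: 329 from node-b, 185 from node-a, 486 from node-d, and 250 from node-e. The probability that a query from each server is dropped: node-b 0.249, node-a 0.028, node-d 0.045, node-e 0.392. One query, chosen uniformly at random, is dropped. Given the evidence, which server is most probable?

Compute prior × likelihood for every hypothesis:
  node-b: 0.2632 × 0.249 = 0.0655368
  node-a: 0.148 × 0.028 = 0.004144
  node-d: 0.3888 × 0.045 = 0.017496
  node-e: 0.2 × 0.392 = 0.0784
Normalizing constant = 0.1655768.
Largest term belongs to node-e, so node-e is most probable.

node-e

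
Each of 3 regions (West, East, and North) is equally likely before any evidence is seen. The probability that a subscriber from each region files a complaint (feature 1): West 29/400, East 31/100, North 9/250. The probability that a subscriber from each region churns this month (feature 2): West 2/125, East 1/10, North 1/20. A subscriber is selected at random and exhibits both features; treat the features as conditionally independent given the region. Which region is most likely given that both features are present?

East

With a uniform prior (1/3 each), posterior ∝ likelihood:
  West: 0.0725 × 0.016 = 0.00116
  East: 0.31 × 0.1 = 0.031
  North: 0.036 × 0.05 = 0.0018
Total = 0.03396.
Largest term belongs to East, so East is most probable.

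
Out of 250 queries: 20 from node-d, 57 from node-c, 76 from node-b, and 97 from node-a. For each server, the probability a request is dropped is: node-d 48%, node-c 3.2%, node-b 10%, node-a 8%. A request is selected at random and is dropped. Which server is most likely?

By Bayes' rule, posterior ∝ prior × likelihood:
  node-d: 0.08 × 0.48 = 0.0384
  node-c: 0.228 × 0.032 = 0.007296
  node-b: 0.304 × 0.1 = 0.0304
  node-a: 0.388 × 0.08 = 0.03104
Total = 0.107136.
Largest term belongs to node-d, so node-d is most probable.

node-d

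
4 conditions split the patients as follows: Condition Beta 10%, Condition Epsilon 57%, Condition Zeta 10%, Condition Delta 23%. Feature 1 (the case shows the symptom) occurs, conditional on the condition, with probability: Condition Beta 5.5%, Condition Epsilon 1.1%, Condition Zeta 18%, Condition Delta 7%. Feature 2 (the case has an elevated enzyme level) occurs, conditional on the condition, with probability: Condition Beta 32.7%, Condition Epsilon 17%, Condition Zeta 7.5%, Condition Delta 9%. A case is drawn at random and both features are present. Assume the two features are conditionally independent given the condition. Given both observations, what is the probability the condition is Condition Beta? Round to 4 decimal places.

By Bayes' rule, posterior ∝ prior × likelihood:
  Condition Beta: 0.1 × 0.055 × 0.327 = 0.0017985
  Condition Epsilon: 0.57 × 0.011 × 0.17 = 0.0010659
  Condition Zeta: 0.1 × 0.18 × 0.075 = 0.00135
  Condition Delta: 0.23 × 0.07 × 0.09 = 0.001449
Sum = 0.0056634.
P(Condition Beta | evidence) = 0.0017985 / 0.0056634 ≈ 0.3176.

0.3176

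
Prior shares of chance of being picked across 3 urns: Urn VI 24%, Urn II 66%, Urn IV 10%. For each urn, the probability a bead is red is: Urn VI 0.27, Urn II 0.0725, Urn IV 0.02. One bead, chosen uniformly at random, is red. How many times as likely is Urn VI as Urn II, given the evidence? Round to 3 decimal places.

1.354

Unnormalized posteriors (prior × likelihood):
  Urn VI: 0.24 × 0.27 = 0.0648
  Urn II: 0.66 × 0.0725 = 0.04785
  Urn IV: 0.1 × 0.02 = 0.002
Total = 0.11465.
The ratio is 0.0648 / 0.04785 (the normalizer cancels) = 1.354.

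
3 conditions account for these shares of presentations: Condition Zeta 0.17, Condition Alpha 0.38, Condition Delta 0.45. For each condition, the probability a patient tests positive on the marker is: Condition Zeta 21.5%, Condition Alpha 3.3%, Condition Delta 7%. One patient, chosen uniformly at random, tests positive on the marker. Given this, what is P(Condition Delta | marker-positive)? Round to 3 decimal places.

Compute prior × likelihood for every hypothesis:
  Condition Zeta: 0.17 × 0.215 = 0.03655
  Condition Alpha: 0.38 × 0.033 = 0.01254
  Condition Delta: 0.45 × 0.07 = 0.0315
Sum = 0.08059.
P(Condition Delta | evidence) = 0.0315 / 0.08059 ≈ 0.391.

0.391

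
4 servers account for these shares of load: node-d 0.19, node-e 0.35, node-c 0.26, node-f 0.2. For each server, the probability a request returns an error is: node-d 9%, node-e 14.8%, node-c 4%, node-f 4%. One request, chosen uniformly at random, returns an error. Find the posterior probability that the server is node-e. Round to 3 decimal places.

0.593

Unnormalized posteriors (prior × likelihood):
  node-d: 0.19 × 0.09 = 0.0171
  node-e: 0.35 × 0.148 = 0.0518
  node-c: 0.26 × 0.04 = 0.0104
  node-f: 0.2 × 0.04 = 0.008
Normalizing constant = 0.0873.
P(node-e | evidence) = 0.0518 / 0.0873 ≈ 0.593.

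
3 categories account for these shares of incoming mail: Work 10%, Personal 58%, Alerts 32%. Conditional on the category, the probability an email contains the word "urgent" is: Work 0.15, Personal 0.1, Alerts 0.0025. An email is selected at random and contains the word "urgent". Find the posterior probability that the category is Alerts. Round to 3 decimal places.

0.011

Prior × likelihood for each hypothesis:
  Work: 0.1 × 0.15 = 0.015
  Personal: 0.58 × 0.1 = 0.058
  Alerts: 0.32 × 0.0025 = 0.0008
Sum = 0.0738.
P(Alerts | evidence) = 0.0008 / 0.0738 ≈ 0.011.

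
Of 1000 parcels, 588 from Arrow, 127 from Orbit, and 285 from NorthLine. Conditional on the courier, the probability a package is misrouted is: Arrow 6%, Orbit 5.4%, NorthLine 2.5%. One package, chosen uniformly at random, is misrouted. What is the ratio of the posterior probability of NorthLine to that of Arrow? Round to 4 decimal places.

Unnormalized posteriors (prior × likelihood):
  Arrow: 0.588 × 0.06 = 0.03528
  Orbit: 0.127 × 0.054 = 0.006858
  NorthLine: 0.285 × 0.025 = 0.007125
Sum = 0.049263.
The ratio is 0.007125 / 0.03528 (the normalizer cancels) = 0.2020.

0.2020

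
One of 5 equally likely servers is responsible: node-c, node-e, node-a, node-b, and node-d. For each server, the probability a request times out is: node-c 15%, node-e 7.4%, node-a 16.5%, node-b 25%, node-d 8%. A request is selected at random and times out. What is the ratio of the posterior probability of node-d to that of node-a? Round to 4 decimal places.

0.4848

Since the prior is uniform, the posterior is proportional to the likelihood:
  node-c: 0.15
  node-e: 0.074
  node-a: 0.165
  node-b: 0.25
  node-d: 0.08
Normalizing constant = 0.719.
The ratio is 0.08 / 0.165 (the normalizer cancels) = 0.4848.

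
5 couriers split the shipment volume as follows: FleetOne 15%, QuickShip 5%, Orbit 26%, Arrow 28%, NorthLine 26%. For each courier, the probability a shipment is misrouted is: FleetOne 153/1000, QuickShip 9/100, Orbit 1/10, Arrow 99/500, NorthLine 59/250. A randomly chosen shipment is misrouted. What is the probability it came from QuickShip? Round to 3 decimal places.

0.026

Prior × likelihood for each hypothesis:
  FleetOne: 0.15 × 0.153 = 0.02295
  QuickShip: 0.05 × 0.09 = 0.0045
  Orbit: 0.26 × 0.1 = 0.026
  Arrow: 0.28 × 0.198 = 0.05544
  NorthLine: 0.26 × 0.236 = 0.06136
Total = 0.17025.
P(QuickShip | evidence) = 0.0045 / 0.17025 ≈ 0.026.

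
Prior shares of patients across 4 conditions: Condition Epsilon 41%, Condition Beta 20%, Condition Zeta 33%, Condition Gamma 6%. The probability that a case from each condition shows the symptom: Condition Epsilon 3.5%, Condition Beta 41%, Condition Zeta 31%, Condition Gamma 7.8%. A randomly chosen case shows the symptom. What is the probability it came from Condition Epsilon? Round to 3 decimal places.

By Bayes' rule, posterior ∝ prior × likelihood:
  Condition Epsilon: 0.41 × 0.035 = 0.01435
  Condition Beta: 0.2 × 0.41 = 0.082
  Condition Zeta: 0.33 × 0.31 = 0.1023
  Condition Gamma: 0.06 × 0.078 = 0.00468
Normalizing constant = 0.20333.
P(Condition Epsilon | evidence) = 0.01435 / 0.20333 ≈ 0.071.

0.071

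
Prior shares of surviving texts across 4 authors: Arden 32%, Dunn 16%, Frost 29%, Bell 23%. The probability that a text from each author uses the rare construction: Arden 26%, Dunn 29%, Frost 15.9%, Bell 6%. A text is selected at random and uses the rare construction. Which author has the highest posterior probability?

Arden

Prior × likelihood for each hypothesis:
  Arden: 0.32 × 0.26 = 0.0832
  Dunn: 0.16 × 0.29 = 0.0464
  Frost: 0.29 × 0.159 = 0.04611
  Bell: 0.23 × 0.06 = 0.0138
Total = 0.18951.
Largest term belongs to Arden, so Arden is most probable.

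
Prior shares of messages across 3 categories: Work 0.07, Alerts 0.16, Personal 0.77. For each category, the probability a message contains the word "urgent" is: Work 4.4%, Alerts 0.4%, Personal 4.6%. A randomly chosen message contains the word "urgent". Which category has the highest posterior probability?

By Bayes' rule, posterior ∝ prior × likelihood:
  Work: 0.07 × 0.044 = 0.00308
  Alerts: 0.16 × 0.004 = 0.00064
  Personal: 0.77 × 0.046 = 0.03542
Normalizing constant = 0.03914.
Largest term belongs to Personal, so Personal is most probable.

Personal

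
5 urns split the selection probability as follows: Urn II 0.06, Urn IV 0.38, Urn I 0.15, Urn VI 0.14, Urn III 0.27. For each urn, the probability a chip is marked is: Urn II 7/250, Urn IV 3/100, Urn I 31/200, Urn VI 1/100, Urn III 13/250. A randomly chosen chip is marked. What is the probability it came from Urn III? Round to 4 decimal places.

0.2712

Unnormalized posteriors (prior × likelihood):
  Urn II: 0.06 × 0.028 = 0.00168
  Urn IV: 0.38 × 0.03 = 0.0114
  Urn I: 0.15 × 0.155 = 0.02325
  Urn VI: 0.14 × 0.01 = 0.0014
  Urn III: 0.27 × 0.052 = 0.01404
Normalizing constant = 0.05177.
P(Urn III | evidence) = 0.01404 / 0.05177 ≈ 0.2712.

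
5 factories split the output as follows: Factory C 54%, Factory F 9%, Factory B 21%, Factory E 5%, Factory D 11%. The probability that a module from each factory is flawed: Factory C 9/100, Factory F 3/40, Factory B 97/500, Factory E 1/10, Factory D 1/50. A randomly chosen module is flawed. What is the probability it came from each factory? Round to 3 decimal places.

Unnormalized posteriors (prior × likelihood):
  Factory C: 0.54 × 0.09 = 0.0486
  Factory F: 0.09 × 0.075 = 0.00675
  Factory B: 0.21 × 0.194 = 0.04074
  Factory E: 0.05 × 0.1 = 0.005
  Factory D: 0.11 × 0.02 = 0.0022
Total = 0.10329.
P(Factory C | flawed) = 0.0486/0.10329 ≈ 0.471
P(Factory F | flawed) = 0.00675/0.10329 ≈ 0.065
P(Factory B | flawed) = 0.04074/0.10329 ≈ 0.394
P(Factory E | flawed) = 0.005/0.10329 ≈ 0.048
P(Factory D | flawed) = 0.0022/0.10329 ≈ 0.021

Factory C 0.471, Factory F 0.065, Factory B 0.394, Factory E 0.048, Factory D 0.021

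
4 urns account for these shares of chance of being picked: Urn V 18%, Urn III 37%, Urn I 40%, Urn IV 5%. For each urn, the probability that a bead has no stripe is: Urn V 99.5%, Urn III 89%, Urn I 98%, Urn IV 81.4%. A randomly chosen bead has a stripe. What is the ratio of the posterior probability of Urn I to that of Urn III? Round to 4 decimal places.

Taking complements, P(striped | each) = Urn V 0.005, Urn III 0.11, Urn I 0.02, Urn IV 0.186.
Compute prior × likelihood for every hypothesis:
  Urn V: 0.18 × 0.005 = 0.0009
  Urn III: 0.37 × 0.11 = 0.0407
  Urn I: 0.4 × 0.02 = 0.008
  Urn IV: 0.05 × 0.186 = 0.0093
Total = 0.0589.
The ratio is 0.008 / 0.0407 (the normalizer cancels) = 0.1966.

0.1966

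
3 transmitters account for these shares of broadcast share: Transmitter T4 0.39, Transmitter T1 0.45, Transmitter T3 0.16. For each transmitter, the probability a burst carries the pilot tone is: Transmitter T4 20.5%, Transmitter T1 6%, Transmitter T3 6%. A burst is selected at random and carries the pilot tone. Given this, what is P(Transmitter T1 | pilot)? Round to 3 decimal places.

0.232

Compute prior × likelihood for every hypothesis:
  Transmitter T4: 0.39 × 0.205 = 0.07995
  Transmitter T1: 0.45 × 0.06 = 0.027
  Transmitter T3: 0.16 × 0.06 = 0.0096
Sum = 0.11655.
P(Transmitter T1 | evidence) = 0.027 / 0.11655 ≈ 0.232.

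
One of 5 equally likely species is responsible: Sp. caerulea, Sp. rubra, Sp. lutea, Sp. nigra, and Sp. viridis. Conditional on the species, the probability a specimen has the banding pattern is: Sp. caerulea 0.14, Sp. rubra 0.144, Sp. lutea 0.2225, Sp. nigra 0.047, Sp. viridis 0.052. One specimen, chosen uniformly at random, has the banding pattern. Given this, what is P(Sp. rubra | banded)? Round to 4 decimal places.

With a uniform prior (1/5 each), posterior ∝ likelihood:
  Sp. caerulea: 0.14
  Sp. rubra: 0.144
  Sp. lutea: 0.2225
  Sp. nigra: 0.047
  Sp. viridis: 0.052
Sum = 0.6055.
P(Sp. rubra | evidence) = 0.144 / 0.6055 ≈ 0.2378.

0.2378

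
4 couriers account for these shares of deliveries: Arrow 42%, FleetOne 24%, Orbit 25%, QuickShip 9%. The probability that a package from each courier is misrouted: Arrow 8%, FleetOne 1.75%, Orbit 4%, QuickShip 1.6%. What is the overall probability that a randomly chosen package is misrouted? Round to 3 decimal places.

Prior × likelihood for each hypothesis:
  Arrow: 0.42 × 0.08 = 0.0336
  FleetOne: 0.24 × 0.0175 = 0.0042
  Orbit: 0.25 × 0.04 = 0.01
  QuickShip: 0.09 × 0.016 = 0.00144
P(misrouted) = 0.0336 + 0.0042 + 0.01 + 0.00144 = 0.04924 → 0.049.

0.049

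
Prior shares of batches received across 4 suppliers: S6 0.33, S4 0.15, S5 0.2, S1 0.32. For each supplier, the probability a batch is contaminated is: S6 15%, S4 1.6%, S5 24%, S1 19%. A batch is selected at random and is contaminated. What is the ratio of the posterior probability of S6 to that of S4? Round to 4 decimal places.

20.6250

By Bayes' rule, posterior ∝ prior × likelihood:
  S6: 0.33 × 0.15 = 0.0495
  S4: 0.15 × 0.016 = 0.0024
  S5: 0.2 × 0.24 = 0.048
  S1: 0.32 × 0.19 = 0.0608
Total = 0.1607.
The ratio is 0.0495 / 0.0024 (the normalizer cancels) = 20.6250.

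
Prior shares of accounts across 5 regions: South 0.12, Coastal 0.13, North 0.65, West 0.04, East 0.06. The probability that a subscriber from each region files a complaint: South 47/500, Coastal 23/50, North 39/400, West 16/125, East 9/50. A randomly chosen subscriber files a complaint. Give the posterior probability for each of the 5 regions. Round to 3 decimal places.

Prior × likelihood for each hypothesis:
  South: 0.12 × 0.094 = 0.01128
  Coastal: 0.13 × 0.46 = 0.0598
  North: 0.65 × 0.0975 = 0.063375
  West: 0.04 × 0.128 = 0.00512
  East: 0.06 × 0.18 = 0.0108
Total = 0.150375.
P(South | complaint) = 0.01128/0.150375 ≈ 0.075
P(Coastal | complaint) = 0.0598/0.150375 ≈ 0.398
P(North | complaint) = 0.063375/0.150375 ≈ 0.421
P(West | complaint) = 0.00512/0.150375 ≈ 0.034
P(East | complaint) = 0.0108/0.150375 ≈ 0.072

South 0.075, Coastal 0.398, North 0.421, West 0.034, East 0.072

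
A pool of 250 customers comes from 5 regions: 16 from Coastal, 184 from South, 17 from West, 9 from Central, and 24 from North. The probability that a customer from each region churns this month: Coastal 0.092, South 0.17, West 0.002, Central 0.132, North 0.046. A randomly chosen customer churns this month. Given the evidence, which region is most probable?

South

Unnormalized posteriors (prior × likelihood):
  Coastal: 0.064 × 0.092 = 0.005888
  South: 0.736 × 0.17 = 0.12512
  West: 0.068 × 0.002 = 0.000136
  Central: 0.036 × 0.132 = 0.004752
  North: 0.096 × 0.046 = 0.004416
Sum = 0.140312.
Largest term belongs to South, so South is most probable.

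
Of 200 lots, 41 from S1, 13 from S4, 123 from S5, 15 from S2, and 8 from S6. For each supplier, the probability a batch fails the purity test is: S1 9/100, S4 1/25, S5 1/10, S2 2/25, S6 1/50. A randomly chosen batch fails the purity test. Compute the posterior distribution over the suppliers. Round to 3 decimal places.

Unnormalized posteriors (prior × likelihood):
  S1: 0.205 × 0.09 = 0.01845
  S4: 0.065 × 0.04 = 0.0026
  S5: 0.615 × 0.1 = 0.0615
  S2: 0.075 × 0.08 = 0.006
  S6: 0.04 × 0.02 = 0.0008
Normalizing constant = 0.08935.
P(S1 | off-spec) = 0.01845/0.08935 ≈ 0.206
P(S4 | off-spec) = 0.0026/0.08935 ≈ 0.029
P(S5 | off-spec) = 0.0615/0.08935 ≈ 0.688
P(S2 | off-spec) = 0.006/0.08935 ≈ 0.067
P(S6 | off-spec) = 0.0008/0.08935 ≈ 0.009

S1 0.206, S4 0.029, S5 0.688, S2 0.067, S6 0.009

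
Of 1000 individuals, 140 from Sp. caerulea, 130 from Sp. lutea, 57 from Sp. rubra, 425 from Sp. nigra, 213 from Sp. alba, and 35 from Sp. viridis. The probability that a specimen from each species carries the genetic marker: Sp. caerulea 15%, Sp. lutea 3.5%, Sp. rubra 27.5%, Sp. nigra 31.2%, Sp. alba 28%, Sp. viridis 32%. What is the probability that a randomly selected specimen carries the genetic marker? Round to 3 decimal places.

Compute prior × likelihood for every hypothesis:
  Sp. caerulea: 0.14 × 0.15 = 0.021
  Sp. lutea: 0.13 × 0.035 = 0.00455
  Sp. rubra: 0.057 × 0.275 = 0.015675
  Sp. nigra: 0.425 × 0.312 = 0.1326
  Sp. alba: 0.213 × 0.28 = 0.05964
  Sp. viridis: 0.035 × 0.32 = 0.0112
P(marker) = 0.021 + 0.00455 + 0.015675 + 0.1326 + 0.05964 + 0.0112 = 0.244665 → 0.245.

0.245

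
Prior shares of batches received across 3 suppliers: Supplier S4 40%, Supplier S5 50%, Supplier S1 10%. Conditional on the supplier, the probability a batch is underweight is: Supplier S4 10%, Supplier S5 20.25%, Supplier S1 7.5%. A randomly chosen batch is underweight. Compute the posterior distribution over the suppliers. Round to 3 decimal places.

Compute prior × likelihood for every hypothesis:
  Supplier S4: 0.4 × 0.1 = 0.04
  Supplier S5: 0.5 × 0.2025 = 0.10125
  Supplier S1: 0.1 × 0.075 = 0.0075
Normalizing constant = 0.14875.
P(Supplier S4 | underweight) = 0.04/0.14875 ≈ 0.269
P(Supplier S5 | underweight) = 0.10125/0.14875 ≈ 0.681
P(Supplier S1 | underweight) = 0.0075/0.14875 ≈ 0.050
(Check: 0.269+0.681+0.050 = 1.000.)

Supplier S4 0.269, Supplier S5 0.681, Supplier S1 0.050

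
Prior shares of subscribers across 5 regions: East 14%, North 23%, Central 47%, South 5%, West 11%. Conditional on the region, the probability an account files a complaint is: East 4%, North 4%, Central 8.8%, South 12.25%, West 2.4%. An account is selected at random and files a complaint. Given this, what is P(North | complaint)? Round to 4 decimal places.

Unnormalized posteriors (prior × likelihood):
  East: 0.14 × 0.04 = 0.0056
  North: 0.23 × 0.04 = 0.0092
  Central: 0.47 × 0.088 = 0.04136
  South: 0.05 × 0.1225 = 0.006125
  West: 0.11 × 0.024 = 0.00264
Total = 0.064925.
P(North | evidence) = 0.0092 / 0.064925 ≈ 0.1417.

0.1417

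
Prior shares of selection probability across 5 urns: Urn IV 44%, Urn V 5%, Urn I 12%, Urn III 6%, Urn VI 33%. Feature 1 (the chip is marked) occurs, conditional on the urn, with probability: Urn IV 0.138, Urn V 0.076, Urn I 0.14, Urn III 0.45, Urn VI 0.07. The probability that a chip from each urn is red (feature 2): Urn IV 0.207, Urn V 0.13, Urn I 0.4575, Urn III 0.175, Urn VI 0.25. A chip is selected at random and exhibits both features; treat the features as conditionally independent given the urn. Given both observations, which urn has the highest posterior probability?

Urn IV

Unnormalized posteriors (prior × likelihood):
  Urn IV: 0.44 × 0.138 × 0.207 = 0.01256904
  Urn V: 0.05 × 0.076 × 0.13 = 0.000494
  Urn I: 0.12 × 0.14 × 0.4575 = 0.007686
  Urn III: 0.06 × 0.45 × 0.175 = 0.004725
  Urn VI: 0.33 × 0.07 × 0.25 = 0.005775
Normalizing constant = 0.03124904.
Largest term belongs to Urn IV, so Urn IV is most probable.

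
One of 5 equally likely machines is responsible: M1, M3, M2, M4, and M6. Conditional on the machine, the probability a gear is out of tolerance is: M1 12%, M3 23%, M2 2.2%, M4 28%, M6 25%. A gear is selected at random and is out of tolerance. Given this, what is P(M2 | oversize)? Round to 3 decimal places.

With a uniform prior (1/5 each), posterior ∝ likelihood:
  M1: 0.12
  M3: 0.23
  M2: 0.022
  M4: 0.28
  M6: 0.25
Normalizing constant = 0.902.
P(M2 | evidence) = 0.022 / 0.902 ≈ 0.024.

0.024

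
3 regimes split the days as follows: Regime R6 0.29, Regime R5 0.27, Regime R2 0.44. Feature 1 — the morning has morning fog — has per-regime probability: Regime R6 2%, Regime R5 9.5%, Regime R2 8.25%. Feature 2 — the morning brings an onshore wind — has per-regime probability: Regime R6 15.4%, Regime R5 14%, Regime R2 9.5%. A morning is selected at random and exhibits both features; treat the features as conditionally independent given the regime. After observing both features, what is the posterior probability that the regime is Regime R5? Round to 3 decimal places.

Compute prior × likelihood for every hypothesis:
  Regime R6: 0.29 × 0.02 × 0.154 = 0.0008932
  Regime R5: 0.27 × 0.095 × 0.14 = 0.003591
  Regime R2: 0.44 × 0.0825 × 0.095 = 0.0034485
Total = 0.0079327.
P(Regime R5 | evidence) = 0.003591 / 0.0079327 ≈ 0.453.

0.453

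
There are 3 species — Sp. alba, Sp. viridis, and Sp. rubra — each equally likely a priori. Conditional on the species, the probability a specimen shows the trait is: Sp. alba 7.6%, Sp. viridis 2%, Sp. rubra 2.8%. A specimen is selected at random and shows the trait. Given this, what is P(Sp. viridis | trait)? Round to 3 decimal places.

0.161

Since the prior is uniform, the posterior is proportional to the likelihood:
  Sp. alba: 0.076
  Sp. viridis: 0.02
  Sp. rubra: 0.028
Total = 0.124.
P(Sp. viridis | evidence) = 0.02 / 0.124 ≈ 0.161.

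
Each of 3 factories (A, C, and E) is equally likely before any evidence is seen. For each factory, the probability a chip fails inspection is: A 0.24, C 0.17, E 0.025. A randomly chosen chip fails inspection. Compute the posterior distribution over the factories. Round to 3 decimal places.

With a uniform prior (1/3 each), posterior ∝ likelihood:
  A: 0.24
  C: 0.17
  E: 0.025
Total = 0.435.
P(A | nonconforming) = 0.24/0.435 ≈ 0.552
P(C | nonconforming) = 0.17/0.435 ≈ 0.391
P(E | nonconforming) = 0.025/0.435 ≈ 0.057

A 0.552, C 0.391, E 0.057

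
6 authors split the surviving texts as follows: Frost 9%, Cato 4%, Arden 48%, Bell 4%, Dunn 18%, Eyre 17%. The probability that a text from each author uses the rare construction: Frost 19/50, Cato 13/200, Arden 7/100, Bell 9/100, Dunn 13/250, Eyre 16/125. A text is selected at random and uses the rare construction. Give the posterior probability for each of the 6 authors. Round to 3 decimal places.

Frost 0.325, Cato 0.025, Arden 0.320, Bell 0.034, Dunn 0.089, Eyre 0.207

Compute prior × likelihood for every hypothesis:
  Frost: 0.09 × 0.38 = 0.0342
  Cato: 0.04 × 0.065 = 0.0026
  Arden: 0.48 × 0.07 = 0.0336
  Bell: 0.04 × 0.09 = 0.0036
  Dunn: 0.18 × 0.052 = 0.00936
  Eyre: 0.17 × 0.128 = 0.02176
Total = 0.10512.
P(Frost | rare-form) = 0.0342/0.10512 ≈ 0.325
P(Cato | rare-form) = 0.0026/0.10512 ≈ 0.025
P(Arden | rare-form) = 0.0336/0.10512 ≈ 0.320
P(Bell | rare-form) = 0.0036/0.10512 ≈ 0.034
P(Dunn | rare-form) = 0.00936/0.10512 ≈ 0.089
P(Eyre | rare-form) = 0.02176/0.10512 ≈ 0.207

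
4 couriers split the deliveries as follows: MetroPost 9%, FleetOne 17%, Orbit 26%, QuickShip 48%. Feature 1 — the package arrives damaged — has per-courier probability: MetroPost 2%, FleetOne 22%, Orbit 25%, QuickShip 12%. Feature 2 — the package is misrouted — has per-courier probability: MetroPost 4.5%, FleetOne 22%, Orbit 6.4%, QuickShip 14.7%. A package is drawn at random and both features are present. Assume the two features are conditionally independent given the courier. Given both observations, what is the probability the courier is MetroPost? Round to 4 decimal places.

Unnormalized posteriors (prior × likelihood):
  MetroPost: 0.09 × 0.02 × 0.045 = 0.000081
  FleetOne: 0.17 × 0.22 × 0.22 = 0.008228
  Orbit: 0.26 × 0.25 × 0.064 = 0.00416
  QuickShip: 0.48 × 0.12 × 0.147 = 0.0084672
Total = 0.0209362.
P(MetroPost | evidence) = 0.000081 / 0.0209362 ≈ 0.0039.

0.0039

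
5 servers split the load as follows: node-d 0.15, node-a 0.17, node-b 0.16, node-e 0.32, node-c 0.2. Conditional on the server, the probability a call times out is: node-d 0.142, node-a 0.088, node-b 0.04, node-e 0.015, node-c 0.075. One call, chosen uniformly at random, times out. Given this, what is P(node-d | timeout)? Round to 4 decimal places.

Compute prior × likelihood for every hypothesis:
  node-d: 0.15 × 0.142 = 0.0213
  node-a: 0.17 × 0.088 = 0.01496
  node-b: 0.16 × 0.04 = 0.0064
  node-e: 0.32 × 0.015 = 0.0048
  node-c: 0.2 × 0.075 = 0.015
Normalizing constant = 0.06246.
P(node-d | evidence) = 0.0213 / 0.06246 ≈ 0.3410.

0.3410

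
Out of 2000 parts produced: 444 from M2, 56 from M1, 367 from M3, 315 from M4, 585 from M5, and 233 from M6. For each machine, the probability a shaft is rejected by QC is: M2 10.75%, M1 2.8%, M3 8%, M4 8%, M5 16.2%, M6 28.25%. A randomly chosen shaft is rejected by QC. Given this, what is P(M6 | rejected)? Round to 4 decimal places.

0.2489

Unnormalized posteriors (prior × likelihood):
  M2: 0.222 × 0.1075 = 0.023865
  M1: 0.028 × 0.028 = 0.000784
  M3: 0.1835 × 0.08 = 0.01468
  M4: 0.1575 × 0.08 = 0.0126
  M5: 0.2925 × 0.162 = 0.047385
  M6: 0.1165 × 0.2825 = 0.03291125
Sum = 0.13222525.
P(M6 | evidence) = 0.03291125 / 0.13222525 ≈ 0.2489.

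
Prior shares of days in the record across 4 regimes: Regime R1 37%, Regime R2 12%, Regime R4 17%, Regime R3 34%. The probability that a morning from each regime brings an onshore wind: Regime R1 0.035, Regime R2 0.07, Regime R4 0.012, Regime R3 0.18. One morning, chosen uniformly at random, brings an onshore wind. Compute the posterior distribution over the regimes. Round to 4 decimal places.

By Bayes' rule, posterior ∝ prior × likelihood:
  Regime R1: 0.37 × 0.035 = 0.01295
  Regime R2: 0.12 × 0.07 = 0.0084
  Regime R4: 0.17 × 0.012 = 0.00204
  Regime R3: 0.34 × 0.18 = 0.0612
Normalizing constant = 0.08459.
P(Regime R1 | onshore) = 0.01295/0.08459 ≈ 0.1531
P(Regime R2 | onshore) = 0.0084/0.08459 ≈ 0.0993
P(Regime R4 | onshore) = 0.00204/0.08459 ≈ 0.0241
P(Regime R3 | onshore) = 0.0612/0.08459 ≈ 0.7235
(Check: 0.1531+0.0993+0.0241+0.7235 = 1.0000.)

Regime R1 0.1531, Regime R2 0.0993, Regime R4 0.0241, Regime R3 0.7235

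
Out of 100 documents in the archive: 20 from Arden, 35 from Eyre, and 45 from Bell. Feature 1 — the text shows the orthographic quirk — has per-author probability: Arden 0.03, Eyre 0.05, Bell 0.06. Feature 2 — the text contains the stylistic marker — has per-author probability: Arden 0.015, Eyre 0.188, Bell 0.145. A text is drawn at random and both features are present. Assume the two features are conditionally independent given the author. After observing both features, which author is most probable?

Unnormalized posteriors (prior × likelihood):
  Arden: 0.2 × 0.03 × 0.015 = 0.00009
  Eyre: 0.35 × 0.05 × 0.188 = 0.00329
  Bell: 0.45 × 0.06 × 0.145 = 0.003915
Total = 0.007295.
Largest term belongs to Bell, so Bell is most probable.

Bell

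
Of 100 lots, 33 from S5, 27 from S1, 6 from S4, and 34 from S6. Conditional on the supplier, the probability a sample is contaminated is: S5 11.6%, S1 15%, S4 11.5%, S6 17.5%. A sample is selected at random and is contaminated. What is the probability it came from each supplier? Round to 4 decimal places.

By Bayes' rule, posterior ∝ prior × likelihood:
  S5: 0.33 × 0.116 = 0.03828
  S1: 0.27 × 0.15 = 0.0405
  S4: 0.06 × 0.115 = 0.0069
  S6: 0.34 × 0.175 = 0.0595
Normalizing constant = 0.14518.
P(S5 | contaminated) = 0.03828/0.14518 ≈ 0.2637
P(S1 | contaminated) = 0.0405/0.14518 ≈ 0.2790
P(S4 | contaminated) = 0.0069/0.14518 ≈ 0.0475
P(S6 | contaminated) = 0.0595/0.14518 ≈ 0.4098

S5 0.2637, S1 0.2790, S4 0.0475, S6 0.4098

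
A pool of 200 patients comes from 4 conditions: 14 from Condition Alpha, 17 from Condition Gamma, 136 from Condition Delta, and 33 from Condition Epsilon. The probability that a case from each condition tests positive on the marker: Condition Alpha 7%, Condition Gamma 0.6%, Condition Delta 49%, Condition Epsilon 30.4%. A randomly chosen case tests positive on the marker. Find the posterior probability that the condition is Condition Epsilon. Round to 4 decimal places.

By Bayes' rule, posterior ∝ prior × likelihood:
  Condition Alpha: 0.07 × 0.07 = 0.0049
  Condition Gamma: 0.085 × 0.006 = 0.00051
  Condition Delta: 0.68 × 0.49 = 0.3332
  Condition Epsilon: 0.165 × 0.304 = 0.05016
Total = 0.38877.
P(Condition Epsilon | evidence) = 0.05016 / 0.38877 ≈ 0.1290.

0.1290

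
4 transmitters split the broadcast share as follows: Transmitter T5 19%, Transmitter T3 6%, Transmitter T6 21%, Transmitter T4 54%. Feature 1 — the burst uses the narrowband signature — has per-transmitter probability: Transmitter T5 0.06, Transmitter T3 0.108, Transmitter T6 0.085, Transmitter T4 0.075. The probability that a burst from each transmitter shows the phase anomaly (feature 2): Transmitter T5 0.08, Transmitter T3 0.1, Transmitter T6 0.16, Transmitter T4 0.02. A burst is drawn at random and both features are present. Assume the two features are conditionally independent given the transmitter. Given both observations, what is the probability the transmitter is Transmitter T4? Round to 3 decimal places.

Prior × likelihood for each hypothesis:
  Transmitter T5: 0.19 × 0.06 × 0.08 = 0.000912
  Transmitter T3: 0.06 × 0.108 × 0.1 = 0.000648
  Transmitter T6: 0.21 × 0.085 × 0.16 = 0.002856
  Transmitter T4: 0.54 × 0.075 × 0.02 = 0.00081
Normalizing constant = 0.005226.
P(Transmitter T4 | evidence) = 0.00081 / 0.005226 ≈ 0.155.

0.155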